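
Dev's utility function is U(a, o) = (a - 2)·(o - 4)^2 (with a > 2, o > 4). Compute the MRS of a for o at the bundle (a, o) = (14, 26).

MU_a = (o−4)^2, MU_o = 2·(a−2)·(o−4).
MRS = (1/2)·(o−4)/(a−2).
At (14, 26): MRS = 11/12.
That is, one extra unit of a is worth 11/12 units of o at the margin.

MRS = 11/12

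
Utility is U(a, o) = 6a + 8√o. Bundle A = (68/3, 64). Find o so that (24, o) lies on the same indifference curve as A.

U(68/3, 64) = 200.
Set U(24, o) = 200 and solve.
With a = 24: 8√o = 200 − 6·24 = 56, so √o = 7 and o = 49.
Check: U(24, 49) = 200.

o = 49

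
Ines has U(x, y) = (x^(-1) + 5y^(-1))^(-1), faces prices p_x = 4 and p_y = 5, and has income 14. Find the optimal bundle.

For CES with ρ = -1, MRS = (1/5)·(y/x)^2.
Tangency: set MRS = p_x/p_y = 4/5 = 0.8.
So (y/x)^2 = 4; taking the square root, y/x = 2, i.e. y = 2·x.
Substitute into the budget 4·x + 5·y = 14: 14·x = 14, so x* = 1 and y* = 2·1 = 2.

x* = 1, y* = 2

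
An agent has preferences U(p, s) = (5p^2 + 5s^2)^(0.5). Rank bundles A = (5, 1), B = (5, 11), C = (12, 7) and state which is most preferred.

Evaluate utility at each bundle:
U(A) = 11.402.
U(B) = 27.019.
U(C) = 31.064.
Highest utility is C, so C ≻ B ≻ A.

Bundle C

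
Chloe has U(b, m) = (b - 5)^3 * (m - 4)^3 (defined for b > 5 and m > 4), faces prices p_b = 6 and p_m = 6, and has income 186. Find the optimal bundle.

MU_b = 3·(b−5)^2·(m−4)^3, MU_m = 3·(b−5)^3·(m−4)^2.
MRS = (m−4)/(b−5).
Tangency: set MRS = p_b/p_m = 6/6 = 1.
So (m − 4)/(b − 5) = 1, i.e. (m − 4) = (b − 5).
Rewrite the budget in excess-of-subsistence terms: 6·(b − 5) + 6·(m − 4) = 186 − 6·5 − 6·4 = 132.
Substituting, 12·(b − 5) = 132, so b − 5 = 11 and b* = 16.
Then m − 4 = 11, so m* = 15.

b* = 16, m* = 15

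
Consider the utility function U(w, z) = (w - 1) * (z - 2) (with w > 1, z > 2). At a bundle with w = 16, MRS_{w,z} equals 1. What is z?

MU_w = (z−2), MU_z = (w−1).
MRS = (z−2)/(w−1).
Substitute w = 16: MRS = (z − 2)/15. Setting this equal to 1 gives z − 2 = 1·15 = 15, so z = 17.

z = 17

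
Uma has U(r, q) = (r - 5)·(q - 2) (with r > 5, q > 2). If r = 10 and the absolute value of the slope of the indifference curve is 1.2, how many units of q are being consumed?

q = 8

MU_r = (q−2), MU_q = (r−5).
MRS = (q−2)/(r−5).
Substitute r = 10: MRS = (q − 2)/5. Setting this equal to 1.2 gives q − 2 = 1.2·5 = 6, so q = 8.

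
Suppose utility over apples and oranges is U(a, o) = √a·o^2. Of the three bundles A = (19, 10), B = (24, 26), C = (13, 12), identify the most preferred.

Evaluate utility at each bundle:
U(A) = 435.890.
U(B) = 3311.710.
U(C) = 519.199.
Highest utility is B, so B ≻ C ≻ A.

Bundle B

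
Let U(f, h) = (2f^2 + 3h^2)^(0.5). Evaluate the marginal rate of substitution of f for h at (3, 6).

For CES with ρ = 2, MRS = (2/3)·(h/f)^(-1).
At (3, 6): MRS = 1/3.
That is, one extra unit of f is worth 1/3 units of h at the margin.

MRS = 1/3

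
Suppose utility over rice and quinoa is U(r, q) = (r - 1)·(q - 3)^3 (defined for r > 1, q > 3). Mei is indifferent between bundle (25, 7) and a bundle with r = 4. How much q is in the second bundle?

U(25, 7) = 1536.
Set U(4, q) = 1536 and solve.
With r = 4: (4 − 1) = 3, so (q − 3)^3 = 1536/3 = 512.
Taking the cube root (with q > 3): q − 3 = 8, so q = 11.
Check: U(4, 11) = 1536.

q = 11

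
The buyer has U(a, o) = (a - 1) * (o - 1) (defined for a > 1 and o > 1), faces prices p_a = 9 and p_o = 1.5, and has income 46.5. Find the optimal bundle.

MU_a = (o−1), MU_o = (a−1).
MRS = (o−1)/(a−1).
Tangency: set MRS = p_a/p_o = 9/1.5 = 6.
So (o − 1)/(a − 1) = 6, i.e. (o − 1) = 6·(a − 1).
Rewrite the budget in excess-of-subsistence terms: 9·(a − 1) + 1.5·(o − 1) = 46.5 − 9·1 − 1.5·1 = 36.
Substituting, 18·(a − 1) = 36, so a − 1 = 2 and a* = 3.
Then o − 1 = 6·2 = 12, so o* = 13.

a* = 3, o* = 13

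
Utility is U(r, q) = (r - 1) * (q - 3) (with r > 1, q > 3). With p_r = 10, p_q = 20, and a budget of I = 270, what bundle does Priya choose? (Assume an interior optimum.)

MU_r = (q−3), MU_q = (r−1).
MRS = (q−3)/(r−1).
Tangency: set MRS = p_r/p_q = 10/20 = 0.5.
So (q − 3)/(r − 1) = 0.5, i.e. (q − 3) = 0.5·(r − 1).
Rewrite the budget in excess-of-subsistence terms: 10·(r − 1) + 20·(q − 3) = 270 − 10·1 − 20·3 = 200.
Substituting, 20·(r − 1) = 200, so r − 1 = 10 and r* = 11.
Then q − 3 = 0.5·10 = 5, so q* = 8.

r* = 11, q* = 8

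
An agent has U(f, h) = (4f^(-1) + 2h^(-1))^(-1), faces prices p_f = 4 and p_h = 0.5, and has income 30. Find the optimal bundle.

f* = 6, h* = 12

For CES with ρ = -1, MRS = (4/2)·(h/f)^2.
Tangency: set MRS = p_f/p_h = 4/0.5 = 8.
So (h/f)^2 = 4; taking the square root, h/f = 2, i.e. h = 2·f.
Substitute into the budget 4·f + 0.5·h = 30: 5·f = 30, so f* = 6 and h* = 2·6 = 12.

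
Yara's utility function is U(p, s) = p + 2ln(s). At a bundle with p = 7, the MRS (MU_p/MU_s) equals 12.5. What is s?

MU_p = 1, MU_s = 2/s.
MRS = 1 ÷ (2/s).
MRS depends only on s: 0.5·s = 12.5 ⇒ s = 12.5/0.5 = 25.

s = 25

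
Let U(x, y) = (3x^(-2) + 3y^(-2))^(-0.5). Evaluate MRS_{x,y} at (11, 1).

For CES with ρ = -2, MRS = (y/x)^3.
At (11, 1): MRS = 1/1331.
That is, one extra unit of x is worth 1/1331 units of y at the margin.

MRS = 1/1331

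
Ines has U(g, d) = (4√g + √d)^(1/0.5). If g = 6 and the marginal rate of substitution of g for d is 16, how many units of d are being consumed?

For CES with ρ = 0.5, MRS = (4/1)·√(d/g).
Setting (4/1)·√(d/6) = 16 gives √(d/6) = 4, so d/6 = 16 and d = 96.

d = 96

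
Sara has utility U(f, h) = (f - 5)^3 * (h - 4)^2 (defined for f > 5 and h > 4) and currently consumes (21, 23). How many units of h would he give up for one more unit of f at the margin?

MU_f = 3·(f−5)^2·(h−4)^2, MU_h = 2·(f−5)^3·(h−4).
MRS = (3/2)·(h−4)/(f−5).
At (21, 23): MRS = 57/32.
So at (21, 23) the consumer would give up 57/32 units of h for one more unit of f.

MRS = 57/32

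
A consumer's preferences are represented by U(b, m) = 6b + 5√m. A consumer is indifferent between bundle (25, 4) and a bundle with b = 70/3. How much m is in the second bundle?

U(25, 4) = 160.
Set U(70/3, m) = 160 and solve.
With b = 70/3: 5√m = 160 − 6·70/3 = 20, so √m = 4 and m = 16.
Check: U(70/3, 16) = 160.

m = 16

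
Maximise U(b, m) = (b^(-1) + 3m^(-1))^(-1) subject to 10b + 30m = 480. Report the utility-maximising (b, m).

b* = 12, m* = 12

For CES with ρ = -1, MRS = (1/3)·(m/b)^2.
Tangency: set MRS = p_b/p_m = 10/30 = 1/3.
So (m/b)^2 = 1; taking the square root, m/b = 1, i.e. m = b.
Substitute into the budget 10·b + 30·m = 480: 40·b = 480, so b* = 12 and m* = 12.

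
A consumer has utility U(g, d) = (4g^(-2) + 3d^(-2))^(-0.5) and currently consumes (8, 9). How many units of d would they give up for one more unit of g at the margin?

MRS = 243/128

For CES with ρ = -2, MRS = (4/3)·(d/g)^3.
At (8, 9): MRS = 243/128.
The indifference curve has slope −243/128 at this bundle.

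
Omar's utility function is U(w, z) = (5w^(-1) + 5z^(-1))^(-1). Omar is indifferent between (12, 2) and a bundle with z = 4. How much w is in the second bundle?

U depends on (w, z) only through S = 5w^(-1) + 5z^(-1), so equal utility means equal S. At (12, 2): S = 35/12.
With z = 4: 5·4^(-1) = 1.25, so 5w^(-1) = 35/12 − 1.25 = 5/3, i.e. w^(-1) = 1/3.
Hence w = 1/(1/3) = 3.
Check: U(3, 4) = 0.3429.

w = 3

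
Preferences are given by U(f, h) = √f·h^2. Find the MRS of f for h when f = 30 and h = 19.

MRS = 19/120

MU_f = 0.5·f^(-0.5)·h^2 and MU_h = 2·√f·h.
MRS = MU_f/MU_h = (0.25)·h/f.
At (30, 19): MRS = 19/120.
So at (30, 19) the consumer would give up 19/120 units of h for one more unit of f.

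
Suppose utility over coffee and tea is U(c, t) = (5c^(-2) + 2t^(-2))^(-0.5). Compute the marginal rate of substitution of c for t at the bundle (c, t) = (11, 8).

For CES with ρ = -2, MRS = (5/2)·(t/c)^3.
At (11, 8): MRS = 1280/1331.
That is, one extra unit of c is worth 1280/1331 units of t at the margin.

MRS = 1280/1331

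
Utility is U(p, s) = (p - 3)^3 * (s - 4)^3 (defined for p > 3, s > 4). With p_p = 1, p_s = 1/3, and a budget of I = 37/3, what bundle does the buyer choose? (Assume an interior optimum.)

p* = 7, s* = 16

MU_p = 3·(p−3)^2·(s−4)^3, MU_s = 3·(p−3)^3·(s−4)^2.
MRS = (s−4)/(p−3).
Tangency: set MRS = p_p/p_s = 1/(1/3) = 3.
So (s − 4)/(p − 3) = 3, i.e. (s − 4) = 3·(p − 3).
Rewrite the budget in excess-of-subsistence terms: 1·(p − 3) + (1/3)·(s − 4) = 37/3 − 1·3 − (1/3)·4 = 8.
Substituting, 2·(p − 3) = 8, so p − 3 = 4 and p* = 7.
Then s − 4 = 3·4 = 12, so s* = 16.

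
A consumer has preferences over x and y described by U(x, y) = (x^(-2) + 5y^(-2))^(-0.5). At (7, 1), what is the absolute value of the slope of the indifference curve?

MRS = 1/1715

For CES with ρ = -2, MRS = (1/5)·(y/x)^3.
At (7, 1): MRS = 1/1715.
The indifference curve has slope −1/1715 at this bundle.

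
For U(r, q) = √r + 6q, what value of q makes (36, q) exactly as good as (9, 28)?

q = 27.5

U(9, 28) = 171.
Set U(36, q) = 171 and solve.
With r = 36: √36 = 6, so 6q = 171 − 6 = 165 and q = 27.5.
Check: U(36, 27.5) = 171.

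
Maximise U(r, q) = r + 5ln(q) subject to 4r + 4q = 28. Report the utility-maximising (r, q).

MU_r = 1, MU_q = 5/q.
MRS = 1 ÷ (5/q).
Tangency: set MRS = p_r/p_q = 4/4 = 1.
MRS depends only on q: 0.2·q = 1 ⇒ q* = 1/0.2 = 5.
From the budget, 4·r = 28 − 4·5 = 8, so r* = 2.

r* = 2, q* = 5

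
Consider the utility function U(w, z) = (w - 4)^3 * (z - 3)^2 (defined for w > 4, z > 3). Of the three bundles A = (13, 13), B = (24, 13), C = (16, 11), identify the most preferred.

Bundle B

Evaluate utility at each bundle:
U(A) = 72900.
U(B) = 800000.
U(C) = 110592.
Highest utility is B, so B ≻ C ≻ A.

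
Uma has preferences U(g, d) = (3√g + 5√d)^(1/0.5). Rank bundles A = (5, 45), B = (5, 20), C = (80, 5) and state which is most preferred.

Bundle A

Evaluate utility at each bundle:
U(A) = 1620.000.
U(B) = 845.000.
U(C) = 1445.000.
Highest utility is A, so A ≻ C ≻ B.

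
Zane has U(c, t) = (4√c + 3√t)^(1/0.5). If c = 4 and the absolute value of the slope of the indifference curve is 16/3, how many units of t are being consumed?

t = 64

For CES with ρ = 0.5, MRS = (4/3)·√(t/c).
Setting (4/3)·√(t/4) = 16/3 gives √(t/4) = 4, so t/4 = 16 and t = 64.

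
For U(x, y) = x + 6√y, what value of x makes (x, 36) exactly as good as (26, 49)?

x = 32

U(26, 49) = 68.
Set U(x, 36) = 68 and solve.
With y = 36: √36 = 6, so x = 68 − 6·6 = 32.
Check: U(32, 36) = 68.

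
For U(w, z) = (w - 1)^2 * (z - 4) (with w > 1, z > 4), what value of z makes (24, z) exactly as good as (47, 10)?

U(47, 10) = 12696.
Set U(24, z) = 12696 and solve.
With w = 24: (24 − 1)^2 = 529, so (z − 4) = 12696/529 = 24.
So z = 4 + 24 = 28.
Check: U(24, 28) = 12696.

z = 28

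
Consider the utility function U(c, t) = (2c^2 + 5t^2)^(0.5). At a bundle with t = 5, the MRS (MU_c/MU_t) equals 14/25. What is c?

For CES with ρ = 2, MRS = (2/5)·(t/c)^(-1).
Setting (2/5)·(5/c)^(-1) = 14/25 gives (5/c)^(-1) = 1.4, so 5/c = 5/7 and c = 7.

c = 7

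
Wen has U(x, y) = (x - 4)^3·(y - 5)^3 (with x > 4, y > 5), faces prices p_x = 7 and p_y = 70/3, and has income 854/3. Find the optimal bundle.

MU_x = 3·(x−4)^2·(y−5)^3, MU_y = 3·(x−4)^3·(y−5)^2.
MRS = (y−5)/(x−4).
Tangency: set MRS = p_x/p_y = 7/(70/3) = 0.3.
So (y − 5)/(x − 4) = 0.3, i.e. (y − 5) = 0.3·(x − 4).
Rewrite the budget in excess-of-subsistence terms: 7·(x − 4) + (70/3)·(y − 5) = 854/3 − 7·4 − (70/3)·5 = 140.
Substituting, 14·(x − 4) = 140, so x − 4 = 10 and x* = 14.
Then y − 5 = 0.3·10 = 3, so y* = 8.

x* = 14, y* = 8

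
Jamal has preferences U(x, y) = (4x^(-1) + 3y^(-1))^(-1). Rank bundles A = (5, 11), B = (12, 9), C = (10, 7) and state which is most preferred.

Evaluate utility at each bundle:
U(A) = 0.932.
U(B) = 1.500.
U(C) = 1.207.
Highest utility is B, so B ≻ C ≻ A.

Bundle B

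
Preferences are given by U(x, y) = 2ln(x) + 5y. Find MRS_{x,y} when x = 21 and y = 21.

MU_x = 2/x, MU_y = 5.
MRS = 2/x ÷ 5.
At (21, 21): MRS = 2/105.
That is, one extra unit of x is worth 2/105 units of y at the margin.

MRS = 2/105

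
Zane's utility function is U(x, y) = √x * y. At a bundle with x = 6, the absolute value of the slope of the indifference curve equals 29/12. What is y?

y = 29

MU_x = 0.5·x^(-0.5)·y and MU_y = √x.
MRS = MU_x/MU_y = (0.5)·y/x.
Substitute x = 6: MRS = y/12. Setting y/12 = 29/12 gives y = (29/12)·12 = 29.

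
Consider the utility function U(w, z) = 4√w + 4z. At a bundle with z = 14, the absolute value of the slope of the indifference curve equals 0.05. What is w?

w = 100

MU_w = 4/(2√w), MU_z = 4.
MRS = 4/(2√w) ÷ 4.
MRS depends only on w: 0.5/√w = 0.05 ⇒ √w = 0.5/0.05 = 10 ⇒ w = 100.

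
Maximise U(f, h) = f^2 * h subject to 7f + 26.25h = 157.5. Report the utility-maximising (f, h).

MU_f = 2·f·h and MU_h = f^2.
MRS = MU_f/MU_h = (2/1)·h/f.
Tangency: set MRS = p_f/p_h = 7/26.25 = 4/15.
So (2/1)·h/f = 4/15, i.e. h = (2/15)·f.
Substitute into the budget 7·f + 26.25·h = 157.5: 10.5·f = 157.5, so f* = 15.
Then h* = (2/15)·15 = 2.

f* = 15, h* = 2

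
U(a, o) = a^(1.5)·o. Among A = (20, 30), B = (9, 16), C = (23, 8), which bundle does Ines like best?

Evaluate utility at each bundle:
U(A) = 2683.282.
U(B) = 432.000.
U(C) = 882.433.
Highest utility is A, so A ≻ C ≻ B.

Bundle A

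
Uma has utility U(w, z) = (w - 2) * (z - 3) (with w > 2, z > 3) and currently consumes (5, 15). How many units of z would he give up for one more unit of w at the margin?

MRS = 4

MU_w = (z−3), MU_z = (w−2).
MRS = (z−3)/(w−2).
At (5, 15): MRS = 4.
That is, one extra unit of w is worth 4 units of z at the margin.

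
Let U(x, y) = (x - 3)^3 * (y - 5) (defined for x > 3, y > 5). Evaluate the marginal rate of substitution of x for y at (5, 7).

MU_x = 3·(x−3)^2·(y−5), MU_y = (x−3)^3.
MRS = (3/1)·(y−5)/(x−3).
At (5, 7): MRS = 3.
That is, one extra unit of x is worth 3 units of y at the margin.

MRS = 3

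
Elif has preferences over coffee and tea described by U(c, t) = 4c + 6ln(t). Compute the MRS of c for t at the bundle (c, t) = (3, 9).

MU_c = 4, MU_t = 6/t.
MRS = 4 ÷ (6/t).
At (3, 9): MRS = 6.
So at (3, 9) the consumer would give up 6 units of t for one more unit of c.

MRS = 6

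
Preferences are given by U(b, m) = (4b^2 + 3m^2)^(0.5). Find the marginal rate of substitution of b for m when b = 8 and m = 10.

MRS = 16/15

For CES with ρ = 2, MRS = (4/3)·(m/b)^(-1).
At (8, 10): MRS = 16/15.
The indifference curve has slope −16/15 at this bundle.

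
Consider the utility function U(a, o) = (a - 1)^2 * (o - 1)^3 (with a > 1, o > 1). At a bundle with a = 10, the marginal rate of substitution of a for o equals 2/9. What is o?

o = 4

MU_a = 2·(a−1)·(o−1)^3, MU_o = 3·(a−1)^2·(o−1)^2.
MRS = (2/3)·(o−1)/(a−1).
Substitute a = 10: MRS = (o − 1)/13.5. Setting this equal to 2/9 gives o − 1 = (2/9)·13.5 = 3, so o = 4.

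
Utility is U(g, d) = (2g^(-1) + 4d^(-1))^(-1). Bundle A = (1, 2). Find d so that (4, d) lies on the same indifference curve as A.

U depends on (g, d) only through S = 2g^(-1) + 4d^(-1), so equal utility means equal S. At (1, 2): S = 4.
With g = 4: 2·4^(-1) = 0.5, so 4d^(-1) = 4 − 0.5 = 3.5, i.e. d^(-1) = 0.875.
Hence d = 1/0.875 = 8/7.
Check: U(4, 8/7) = 0.25.

d = 8/7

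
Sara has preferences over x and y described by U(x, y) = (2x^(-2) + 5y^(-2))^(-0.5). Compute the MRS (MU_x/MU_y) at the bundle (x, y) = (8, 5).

For CES with ρ = -2, MRS = (2/5)·(y/x)^3.
At (8, 5): MRS = 25/256.
So at (8, 5) the consumer would give up 25/256 units of y for one more unit of x.

MRS = 25/256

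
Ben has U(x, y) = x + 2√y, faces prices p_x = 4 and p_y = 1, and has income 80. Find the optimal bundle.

x* = 16, y* = 16

MU_x = 1, MU_y = 2/(2√y).
MRS = 1 ÷ (2/(2√y)).
Tangency: set MRS = p_x/p_y = 4/1 = 4.
MRS depends only on y: √y = 4 ⇒ √y = 4 ⇒ y* = 16.
From the budget, 4·x = 80 − 1·16 = 64, so x* = 16.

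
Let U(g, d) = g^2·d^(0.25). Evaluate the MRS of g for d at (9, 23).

MU_g = 2·g·d^(0.25) and MU_d = 0.25·g^2·d^(-0.75).
MRS = MU_g/MU_d = (8)·d/g.
At (9, 23): MRS = 184/9.
That is, one extra unit of g is worth 184/9 units of d at the margin.

MRS = 184/9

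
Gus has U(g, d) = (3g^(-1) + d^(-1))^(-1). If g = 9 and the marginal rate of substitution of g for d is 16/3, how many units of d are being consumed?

For CES with ρ = -1, MRS = (3/1)·(d/g)^2.
Setting (3/1)·(d/9)^2 = 16/3 gives (d/9)^2 = 16/9, so d/9 = 4/3 and d = 12.

d = 12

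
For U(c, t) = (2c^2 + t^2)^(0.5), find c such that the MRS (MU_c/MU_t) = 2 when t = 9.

For CES with ρ = 2, MRS = (2/1)·(t/c)^(-1).
Setting (2/1)·(9/c)^(-1) = 2 gives (9/c)^(-1) = 1, so 9/c = 1 and c = 9.

c = 9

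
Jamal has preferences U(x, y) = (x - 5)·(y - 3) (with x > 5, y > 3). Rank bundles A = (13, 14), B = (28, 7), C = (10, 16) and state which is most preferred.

Evaluate utility at each bundle:
U(A) = 88.
U(B) = 92.
U(C) = 65.
Highest utility is B, so B ≻ A ≻ C.

Bundle B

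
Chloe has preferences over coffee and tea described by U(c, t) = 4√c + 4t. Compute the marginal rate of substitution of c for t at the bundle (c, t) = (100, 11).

MRS = 0.05

MU_c = 4/(2√c), MU_t = 4.
MRS = 4/(2√c) ÷ 4.
At (100, 11): MRS = 0.05.
So at (100, 11) the consumer would give up 0.05 units of t for one more unit of c.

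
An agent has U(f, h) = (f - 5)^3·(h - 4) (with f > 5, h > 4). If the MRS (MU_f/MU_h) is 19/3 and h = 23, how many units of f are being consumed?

MU_f = 3·(f−5)^2·(h−4), MU_h = (f−5)^3.
MRS = (3/1)·(h−4)/(f−5).
Substitute h = 23: MRS = 57/(f − 5). Setting this equal to 19/3 gives f − 5 = 57/(19/3) = 9, so f = 14.

f = 14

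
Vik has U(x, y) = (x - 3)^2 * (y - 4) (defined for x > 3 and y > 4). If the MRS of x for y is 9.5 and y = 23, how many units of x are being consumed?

x = 7

MU_x = 2·(x−3)·(y−4), MU_y = (x−3)^2.
MRS = (2/1)·(y−4)/(x−3).
Substitute y = 23: MRS = 38/(x − 3). Setting this equal to 9.5 gives x − 3 = 38/9.5 = 4, so x = 7.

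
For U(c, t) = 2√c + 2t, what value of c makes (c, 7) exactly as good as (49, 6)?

c = 36

U(49, 6) = 26.
Set U(c, 7) = 26 and solve.
With t = 7: 2√c = 26 − 2·7 = 12, so √c = 6 and c = 36.
Check: U(36, 7) = 26.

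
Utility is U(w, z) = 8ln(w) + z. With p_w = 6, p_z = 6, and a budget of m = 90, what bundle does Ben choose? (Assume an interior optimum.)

w* = 8, z* = 7

MU_w = 8/w, MU_z = 1.
MRS = 8/w ÷ 1.
Tangency: set MRS = p_w/p_z = 6/6 = 1.
MRS depends only on w: 8/w = 1 ⇒ w* = 8/1 = 8.
From the budget, 6·z = 90 − 6·8 = 42, so z* = 7.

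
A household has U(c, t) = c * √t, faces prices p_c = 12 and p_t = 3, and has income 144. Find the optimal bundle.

c* = 8, t* = 16

MU_c = √t and MU_t = 0.5·c·t^(-0.5).
MRS = MU_c/MU_t = (2)·t/c.
Tangency: set MRS = p_c/p_t = 12/3 = 4.
So (2)·t/c = 4, i.e. t = 2·c.
Substitute into the budget 12·c + 3·t = 144: 18·c = 144, so c* = 8.
Then t* = 2·8 = 16.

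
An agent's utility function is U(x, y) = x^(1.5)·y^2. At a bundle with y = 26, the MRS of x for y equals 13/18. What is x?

x = 27

MU_x = 1.5·√x·y^2 and MU_y = 2·x^(1.5)·y.
MRS = MU_x/MU_y = (0.75)·y/x.
Substitute y = 26: MRS = 19.5/x. Setting 19.5/x = 13/18 gives x = 19.5/(13/18) = 27.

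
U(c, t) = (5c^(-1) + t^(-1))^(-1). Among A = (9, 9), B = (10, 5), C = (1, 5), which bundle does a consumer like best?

Bundle A

Evaluate utility at each bundle:
U(A) = 1.500.
U(B) = 1.429.
U(C) = 0.192.
Highest utility is A, so A ≻ B ≻ C.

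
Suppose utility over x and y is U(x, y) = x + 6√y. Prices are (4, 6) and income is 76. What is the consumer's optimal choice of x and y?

x* = 13, y* = 4

MU_x = 1, MU_y = 6/(2√y).
MRS = 1 ÷ (6/(2√y)).
Tangency: set MRS = p_x/p_y = 4/6 = 2/3.
MRS depends only on y: (1/3)·√y = 2/3 ⇒ √y = (2/3)/(1/3) = 2 ⇒ y* = 4.
From the budget, 4·x = 76 − 6·4 = 52, so x* = 13.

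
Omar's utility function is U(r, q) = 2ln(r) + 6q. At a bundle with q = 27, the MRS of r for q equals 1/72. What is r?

r = 24

MU_r = 2/r, MU_q = 6.
MRS = 2/r ÷ 6.
MRS depends only on r: (1/3)/r = 1/72 ⇒ r = (1/3)/(1/72) = 24.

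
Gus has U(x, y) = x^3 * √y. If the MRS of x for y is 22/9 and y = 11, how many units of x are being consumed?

MU_x = 3·x^2·√y and MU_y = 0.5·x^3·y^(-0.5).
MRS = MU_x/MU_y = (6)·y/x.
Substitute y = 11: MRS = 66/x. Setting 66/x = 22/9 gives x = 66/(22/9) = 27.

x = 27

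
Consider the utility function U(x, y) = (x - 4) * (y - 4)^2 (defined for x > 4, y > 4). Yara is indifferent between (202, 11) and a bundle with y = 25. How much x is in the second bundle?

U(202, 11) = 9702.
Set U(x, 25) = 9702 and solve.
With y = 25: (25 − 4)^2 = 441, so (x − 4) = 9702/441 = 22.
So x = 4 + 22 = 26.
Check: U(26, 25) = 9702.

x = 26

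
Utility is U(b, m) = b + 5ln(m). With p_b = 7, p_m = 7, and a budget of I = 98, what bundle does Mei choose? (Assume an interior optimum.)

b* = 9, m* = 5

MU_b = 1, MU_m = 5/m.
MRS = 1 ÷ (5/m).
Tangency: set MRS = p_b/p_m = 7/7 = 1.
MRS depends only on m: 0.2·m = 1 ⇒ m* = 1/0.2 = 5.
From the budget, 7·b = 98 − 7·5 = 63, so b* = 9.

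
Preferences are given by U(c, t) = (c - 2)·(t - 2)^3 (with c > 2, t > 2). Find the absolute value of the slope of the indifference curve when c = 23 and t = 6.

MRS = 4/63

MU_c = (t−2)^3, MU_t = 3·(c−2)·(t−2)^2.
MRS = (1/3)·(t−2)/(c−2).
At (23, 6): MRS = 4/63.
The indifference curve has slope −4/63 at this bundle.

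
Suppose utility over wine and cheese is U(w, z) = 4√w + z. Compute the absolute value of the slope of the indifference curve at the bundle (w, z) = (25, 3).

MRS = 0.4

MU_w = 4/(2√w), MU_z = 1.
MRS = 4/(2√w) ÷ 1.
At (25, 3): MRS = 0.4.
That is, one extra unit of w is worth 0.4 units of z at the margin.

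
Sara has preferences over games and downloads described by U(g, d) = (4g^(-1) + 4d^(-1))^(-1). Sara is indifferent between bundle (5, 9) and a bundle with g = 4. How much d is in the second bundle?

U depends on (g, d) only through S = 4g^(-1) + 4d^(-1), so equal utility means equal S. At (5, 9): S = 56/45.
With g = 4: 4·4^(-1) = 1, so 4d^(-1) = 56/45 − 1 = 11/45, i.e. d^(-1) = 11/180.
Hence d = 1/(11/180) = 180/11.
Check: U(4, 180/11) = 0.8036.

d = 180/11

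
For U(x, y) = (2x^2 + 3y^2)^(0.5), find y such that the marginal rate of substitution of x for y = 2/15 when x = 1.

For CES with ρ = 2, MRS = (2/3)·(y/x)^(-1).
Setting (2/3)·(y/1)^(-1) = 2/15 gives (y/1)^(-1) = 0.2, so y/1 = 5 and y = 5.

y = 5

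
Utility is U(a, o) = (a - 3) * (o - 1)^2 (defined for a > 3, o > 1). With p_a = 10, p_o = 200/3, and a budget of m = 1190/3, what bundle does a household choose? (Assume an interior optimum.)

a* = 13, o* = 4

MU_a = (o−1)^2, MU_o = 2·(a−3)·(o−1).
MRS = (1/2)·(o−1)/(a−3).
Tangency: set MRS = p_a/p_o = 10/(200/3) = 0.15.
So (1/2)·(o − 1)/(a − 3) = 0.15, i.e. (o − 1) = 0.3·(a − 3).
Rewrite the budget in excess-of-subsistence terms: 10·(a − 3) + (200/3)·(o − 1) = 1190/3 − 10·3 − (200/3)·1 = 300.
Substituting, 30·(a − 3) = 300, so a − 3 = 10 and a* = 13.
Then o − 1 = 0.3·10 = 3, so o* = 4.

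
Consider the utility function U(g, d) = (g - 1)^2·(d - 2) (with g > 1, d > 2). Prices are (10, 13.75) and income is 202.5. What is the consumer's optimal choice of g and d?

MU_g = 2·(g−1)·(d−2), MU_d = (g−1)^2.
MRS = (2/1)·(d−2)/(g−1).
Tangency: set MRS = p_g/p_d = 10/13.75 = 8/11.
So (2/1)·(d − 2)/(g − 1) = 8/11, i.e. (d − 2) = (4/11)·(g − 1).
Rewrite the budget in excess-of-subsistence terms: 10·(g − 1) + 13.75·(d − 2) = 202.5 − 10·1 − 13.75·2 = 165.
Substituting, 15·(g − 1) = 165, so g − 1 = 11 and g* = 12.
Then d − 2 = (4/11)·11 = 4, so d* = 6.

g* = 12, d* = 6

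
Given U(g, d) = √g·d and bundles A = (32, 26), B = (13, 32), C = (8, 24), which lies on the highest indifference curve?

Bundle A

Evaluate utility at each bundle:
U(A) = 147.078.
U(B) = 115.378.
U(C) = 67.882.
Highest utility is A, so A ≻ B ≻ C.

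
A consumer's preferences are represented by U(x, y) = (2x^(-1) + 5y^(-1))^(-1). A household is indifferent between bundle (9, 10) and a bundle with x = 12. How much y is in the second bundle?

U depends on (x, y) only through S = 2x^(-1) + 5y^(-1), so equal utility means equal S. At (9, 10): S = 13/18.
With x = 12: 2·12^(-1) = 1/6, so 5y^(-1) = 13/18 − 1/6 = 5/9, i.e. y^(-1) = 1/9.
Hence y = 1/(1/9) = 9.
Check: U(12, 9) = 1.3846.

y = 9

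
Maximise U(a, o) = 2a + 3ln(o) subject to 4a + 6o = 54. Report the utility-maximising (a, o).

a* = 12, o* = 1

MU_a = 2, MU_o = 3/o.
MRS = 2 ÷ (3/o).
Tangency: set MRS = p_a/p_o = 4/6 = 2/3.
MRS depends only on o: (2/3)·o = 2/3 ⇒ o* = (2/3)/(2/3) = 1.
From the budget, 4·a = 54 − 6·1 = 48, so a* = 12.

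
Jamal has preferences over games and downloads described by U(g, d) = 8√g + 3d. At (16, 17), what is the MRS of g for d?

MU_g = 8/(2√g), MU_d = 3.
MRS = 8/(2√g) ÷ 3.
At (16, 17): MRS = 1/3.
The indifference curve has slope −1/3 at this bundle.

MRS = 1/3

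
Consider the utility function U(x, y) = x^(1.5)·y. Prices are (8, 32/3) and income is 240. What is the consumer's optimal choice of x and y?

x* = 18, y* = 9

MU_x = 1.5·√x·y and MU_y = x^(1.5).
MRS = MU_x/MU_y = (1.5)·y/x.
Tangency: set MRS = p_x/p_y = 8/(32/3) = 0.75.
So (1.5)·y/x = 0.75, i.e. y = 0.5·x.
Substitute into the budget 8·x + (32/3)·y = 240: (40/3)·x = 240, so x* = 18.
Then y* = 0.5·18 = 9.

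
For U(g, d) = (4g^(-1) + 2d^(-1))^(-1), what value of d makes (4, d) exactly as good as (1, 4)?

d = 4/7

U depends on (g, d) only through S = 4g^(-1) + 2d^(-1), so equal utility means equal S. At (1, 4): S = 4.5.
With g = 4: 4·4^(-1) = 1, so 2d^(-1) = 4.5 − 1 = 3.5, i.e. d^(-1) = 1.75.
Hence d = 1/1.75 = 4/7.
Check: U(4, 4/7) = 0.2222.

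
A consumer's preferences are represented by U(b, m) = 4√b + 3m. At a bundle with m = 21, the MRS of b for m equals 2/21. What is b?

MU_b = 4/(2√b), MU_m = 3.
MRS = 4/(2√b) ÷ 3.
MRS depends only on b: (2/3)/√b = 2/21 ⇒ √b = (2/3)/(2/21) = 7 ⇒ b = 49.

b = 49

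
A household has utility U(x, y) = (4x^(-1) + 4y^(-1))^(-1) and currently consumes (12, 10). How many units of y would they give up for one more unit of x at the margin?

MRS = 25/36

For CES with ρ = -1, MRS = (y/x)^2.
At (12, 10): MRS = 25/36.
The indifference curve has slope −25/36 at this bundle.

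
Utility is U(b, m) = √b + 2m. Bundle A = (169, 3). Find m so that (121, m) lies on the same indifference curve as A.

U(169, 3) = 19.
Set U(121, m) = 19 and solve.
With b = 121: √121 = 11, so 2m = 19 − 11 = 8 and m = 4.
Check: U(121, 4) = 19.

m = 4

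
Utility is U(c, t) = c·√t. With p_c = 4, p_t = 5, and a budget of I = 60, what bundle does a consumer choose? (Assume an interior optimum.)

c* = 10, t* = 4

MU_c = √t and MU_t = 0.5·c·t^(-0.5).
MRS = MU_c/MU_t = (2)·t/c.
Tangency: set MRS = p_c/p_t = 4/5 = 0.8.
So (2)·t/c = 0.8, i.e. t = 0.4·c.
Substitute into the budget 4·c + 5·t = 60: 6·c = 60, so c* = 10.
Then t* = 0.4·10 = 4.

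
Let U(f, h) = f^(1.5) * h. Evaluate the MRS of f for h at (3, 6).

MRS = 3

MU_f = 1.5·√f·h and MU_h = f^(1.5).
MRS = MU_f/MU_h = (1.5)·h/f.
At (3, 6): MRS = 3.
The indifference curve has slope −3 at this bundle.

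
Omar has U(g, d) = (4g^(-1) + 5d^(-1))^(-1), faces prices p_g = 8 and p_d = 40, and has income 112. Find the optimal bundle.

g* = 4, d* = 2

For CES with ρ = -1, MRS = (4/5)·(d/g)^2.
Tangency: set MRS = p_g/p_d = 8/40 = 0.2.
So (d/g)^2 = 0.25; taking the square root, d/g = 0.5, i.e. d = 0.5·g.
Substitute into the budget 8·g + 40·d = 112: 28·g = 112, so g* = 4 and d* = 0.5·4 = 2.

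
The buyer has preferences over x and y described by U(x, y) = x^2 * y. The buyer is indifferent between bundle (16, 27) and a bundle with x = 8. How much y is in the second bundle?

y = 108

U(16, 27) = 6912.
Set U(8, y) = 6912 and solve.
With x = 8: 8^2 = 64, so y = 6912/64 = 108.
Check: U(8, 108) = 6912.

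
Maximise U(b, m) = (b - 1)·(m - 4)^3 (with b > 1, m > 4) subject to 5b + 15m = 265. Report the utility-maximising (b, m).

b* = 11, m* = 14

MU_b = (m−4)^3, MU_m = 3·(b−1)·(m−4)^2.
MRS = (1/3)·(m−4)/(b−1).
Tangency: set MRS = p_b/p_m = 5/15 = 1/3.
So (1/3)·(m − 4)/(b − 1) = 1/3, i.e. (m − 4) = (b − 1).
Rewrite the budget in excess-of-subsistence terms: 5·(b − 1) + 15·(m − 4) = 265 − 5·1 − 15·4 = 200.
Substituting, 20·(b − 1) = 200, so b − 1 = 10 and b* = 11.
Then m − 4 = 10, so m* = 14.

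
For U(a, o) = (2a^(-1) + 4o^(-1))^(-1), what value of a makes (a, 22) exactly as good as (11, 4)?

a = 2

U depends on (a, o) only through S = 2a^(-1) + 4o^(-1), so equal utility means equal S. At (11, 4): S = 13/11.
With o = 22: 4·22^(-1) = 2/11, so 2a^(-1) = 13/11 − 2/11 = 1, i.e. a^(-1) = 0.5.
Hence a = 1/0.5 = 2.
Check: U(2, 22) = 0.8462.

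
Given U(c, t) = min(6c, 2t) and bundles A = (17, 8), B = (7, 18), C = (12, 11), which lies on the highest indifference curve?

Bundle B

Evaluate utility at each bundle:
U(A) = 16.
U(B) = 36.
U(C) = 22.
Highest utility is B, so B ≻ C ≻ A.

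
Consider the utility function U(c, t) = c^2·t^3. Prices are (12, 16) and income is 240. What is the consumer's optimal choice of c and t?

c* = 8, t* = 9

MU_c = 2·c·t^3 and MU_t = 3·c^2·t^2.
MRS = MU_c/MU_t = (2/3)·t/c.
Tangency: set MRS = p_c/p_t = 12/16 = 0.75.
So (2/3)·t/c = 0.75, i.e. t = 1.125·c.
Substitute into the budget 12·c + 16·t = 240: 30·c = 240, so c* = 8.
Then t* = 1.125·8 = 9.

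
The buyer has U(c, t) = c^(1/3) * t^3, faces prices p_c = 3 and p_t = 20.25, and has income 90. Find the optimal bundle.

c* = 3, t* = 4

MU_c = 1/3·c^(-2/3)·t^3 and MU_t = 3·c^(1/3)·t^2.
MRS = MU_c/MU_t = (1/9)·t/c.
Tangency: set MRS = p_c/p_t = 3/20.25 = 4/27.
So (1/9)·t/c = 4/27, i.e. t = (4/3)·c.
Substitute into the budget 3·c + 20.25·t = 90: 30·c = 90, so c* = 3.
Then t* = (4/3)·3 = 4.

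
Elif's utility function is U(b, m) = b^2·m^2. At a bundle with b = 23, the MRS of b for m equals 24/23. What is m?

MU_b = 2·b·m^2 and MU_m = 2·b^2·m.
MRS = MU_b/MU_m = m/b.
Substitute b = 23: MRS = m/23. Setting m/23 = 24/23 gives m = (24/23)·23 = 24.

m = 24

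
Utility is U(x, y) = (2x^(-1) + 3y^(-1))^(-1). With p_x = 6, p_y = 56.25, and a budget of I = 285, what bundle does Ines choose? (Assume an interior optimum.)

For CES with ρ = -1, MRS = (2/3)·(y/x)^2.
Tangency: set MRS = p_x/p_y = 6/56.25 = 8/75.
So (y/x)^2 = 4/25; taking the square root, y/x = 0.4, i.e. y = 0.4·x.
Substitute into the budget 6·x + 56.25·y = 285: 28.5·x = 285, so x* = 10 and y* = 0.4·10 = 4.

x* = 10, y* = 4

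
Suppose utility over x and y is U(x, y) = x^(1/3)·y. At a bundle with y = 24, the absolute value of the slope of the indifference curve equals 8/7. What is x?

MU_x = 1/3·x^(-2/3)·y and MU_y = x^(1/3).
MRS = MU_x/MU_y = (1/3)·y/x.
Substitute y = 24: MRS = 8/x. Setting 8/x = 8/7 gives x = 8/(8/7) = 7.

x = 7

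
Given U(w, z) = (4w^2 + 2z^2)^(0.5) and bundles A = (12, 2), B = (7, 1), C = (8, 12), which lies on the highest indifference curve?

Bundle A

Evaluate utility at each bundle:
U(A) = 24.166.
U(B) = 14.071.
U(C) = 23.324.
Highest utility is A, so A ≻ C ≻ B.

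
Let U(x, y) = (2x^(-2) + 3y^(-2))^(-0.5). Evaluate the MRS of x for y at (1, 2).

For CES with ρ = -2, MRS = (2/3)·(y/x)^3.
At (1, 2): MRS = 16/3.
That is, one extra unit of x is worth 16/3 units of y at the margin.

MRS = 16/3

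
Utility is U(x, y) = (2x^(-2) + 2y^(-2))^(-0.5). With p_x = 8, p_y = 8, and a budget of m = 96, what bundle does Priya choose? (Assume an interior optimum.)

For CES with ρ = -2, MRS = (y/x)^3.
Tangency: set MRS = p_x/p_y = 8/8 = 1.
So (y/x)^3 = 1; taking the cube root, y/x = 1, i.e. y = x.
Substitute into the budget 8·x + 8·y = 96: 16·x = 96, so x* = 6 and y* = 6.

x* = 6, y* = 6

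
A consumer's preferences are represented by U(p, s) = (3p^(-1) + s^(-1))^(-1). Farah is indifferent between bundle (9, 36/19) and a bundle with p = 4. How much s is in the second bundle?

s = 9

U depends on (p, s) only through S = 3p^(-1) + s^(-1), so equal utility means equal S. At (9, 36/19): S = 31/36.
With p = 4: 3·4^(-1) = 0.75, so s^(-1) = 31/36 − 0.75 = 1/9.
Hence s = 1/(1/9) = 9.
Check: U(4, 9) = 1.1613.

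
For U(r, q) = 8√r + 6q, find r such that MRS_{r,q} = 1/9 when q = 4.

r = 36

MU_r = 8/(2√r), MU_q = 6.
MRS = 8/(2√r) ÷ 6.
MRS depends only on r: (2/3)/√r = 1/9 ⇒ √r = (2/3)/(1/9) = 6 ⇒ r = 36.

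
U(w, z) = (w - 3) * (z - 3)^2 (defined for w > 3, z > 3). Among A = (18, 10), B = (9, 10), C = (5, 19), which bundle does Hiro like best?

Evaluate utility at each bundle:
U(A) = 735.
U(B) = 294.
U(C) = 512.
Highest utility is A, so A ≻ C ≻ B.

Bundle A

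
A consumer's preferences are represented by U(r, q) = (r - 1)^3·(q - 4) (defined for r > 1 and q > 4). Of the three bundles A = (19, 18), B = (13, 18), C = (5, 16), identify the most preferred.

Bundle A

Evaluate utility at each bundle:
U(A) = 81648.
U(B) = 24192.
U(C) = 768.
Highest utility is A, so A ≻ B ≻ C.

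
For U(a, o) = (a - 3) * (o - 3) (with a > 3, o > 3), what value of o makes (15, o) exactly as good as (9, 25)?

U(9, 25) = 132.
Set U(15, o) = 132 and solve.
With a = 15: (15 − 3) = 12, so (o − 3) = 132/12 = 11.
So o = 3 + 11 = 14.
Check: U(15, 14) = 132.

o = 14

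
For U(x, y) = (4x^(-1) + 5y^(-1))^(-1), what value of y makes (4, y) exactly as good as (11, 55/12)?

U depends on (x, y) only through S = 4x^(-1) + 5y^(-1), so equal utility means equal S. At (11, 55/12): S = 16/11.
With x = 4: 4·4^(-1) = 1, so 5y^(-1) = 16/11 − 1 = 5/11, i.e. y^(-1) = 1/11.
Hence y = 1/(1/11) = 11.
Check: U(4, 11) = 0.6875.

y = 11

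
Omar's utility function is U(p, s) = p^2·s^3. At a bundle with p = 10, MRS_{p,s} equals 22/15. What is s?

s = 22

MU_p = 2·p·s^3 and MU_s = 3·p^2·s^2.
MRS = MU_p/MU_s = (2/3)·s/p.
Substitute p = 10: MRS = s/15. Setting s/15 = 22/15 gives s = (22/15)·15 = 22.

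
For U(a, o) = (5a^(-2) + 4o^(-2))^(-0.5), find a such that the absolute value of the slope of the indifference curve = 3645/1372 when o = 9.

a = 7

For CES with ρ = -2, MRS = (5/4)·(o/a)^3.
Setting (5/4)·(9/a)^3 = 3645/1372 gives (9/a)^3 = 729/343, so 9/a = 9/7 and a = 7.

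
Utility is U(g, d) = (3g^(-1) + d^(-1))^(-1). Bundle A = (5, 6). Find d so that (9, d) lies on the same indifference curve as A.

U depends on (g, d) only through S = 3g^(-1) + d^(-1), so equal utility means equal S. At (5, 6): S = 23/30.
With g = 9: 3·9^(-1) = 1/3, so d^(-1) = 23/30 − 1/3 = 13/30.
Hence d = 1/(13/30) = 30/13.
Check: U(9, 30/13) = 1.3043.

d = 30/13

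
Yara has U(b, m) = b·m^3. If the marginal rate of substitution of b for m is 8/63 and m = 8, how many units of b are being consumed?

b = 21

MU_b = m^3 and MU_m = 3·b·m^2.
MRS = MU_b/MU_m = (1/3)·m/b.
Substitute m = 8: MRS = (8/3)/b. Setting (8/3)/b = 8/63 gives b = (8/3)/(8/63) = 21.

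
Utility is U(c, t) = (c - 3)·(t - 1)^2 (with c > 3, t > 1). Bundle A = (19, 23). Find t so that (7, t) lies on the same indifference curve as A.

t = 45

U(19, 23) = 7744.
Set U(7, t) = 7744 and solve.
With c = 7: (7 − 3) = 4, so (t − 1)^2 = 7744/4 = 1936.
Taking the square root (with t > 1): t − 1 = 44, so t = 45.
Check: U(7, 45) = 7744.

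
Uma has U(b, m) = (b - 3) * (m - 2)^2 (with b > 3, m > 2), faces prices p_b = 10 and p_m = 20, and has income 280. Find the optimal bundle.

b* = 10, m* = 9

MU_b = (m−2)^2, MU_m = 2·(b−3)·(m−2).
MRS = (1/2)·(m−2)/(b−3).
Tangency: set MRS = p_b/p_m = 10/20 = 0.5.
So (1/2)·(m − 2)/(b − 3) = 0.5, i.e. (m − 2) = (b − 3).
Rewrite the budget in excess-of-subsistence terms: 10·(b − 3) + 20·(m − 2) = 280 − 10·3 − 20·2 = 210.
Substituting, 30·(b − 3) = 210, so b − 3 = 7 and b* = 10.
Then m − 2 = 7, so m* = 9.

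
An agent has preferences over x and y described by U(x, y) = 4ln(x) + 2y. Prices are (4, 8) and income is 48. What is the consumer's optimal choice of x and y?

x* = 4, y* = 4

MU_x = 4/x, MU_y = 2.
MRS = 4/x ÷ 2.
Tangency: set MRS = p_x/p_y = 4/8 = 0.5.
MRS depends only on x: 2/x = 0.5 ⇒ x* = 2/0.5 = 4.
From the budget, 8·y = 48 − 4·4 = 32, so y* = 4.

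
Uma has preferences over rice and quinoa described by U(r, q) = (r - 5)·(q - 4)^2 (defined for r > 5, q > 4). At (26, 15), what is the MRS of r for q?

MRS = 11/42

MU_r = (q−4)^2, MU_q = 2·(r−5)·(q−4).
MRS = (1/2)·(q−4)/(r−5).
At (26, 15): MRS = 11/42.
So at (26, 15) the consumer would give up 11/42 units of q for one more unit of r.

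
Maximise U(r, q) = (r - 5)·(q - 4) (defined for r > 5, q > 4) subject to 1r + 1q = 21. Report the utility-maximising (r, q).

MU_r = (q−4), MU_q = (r−5).
MRS = (q−4)/(r−5).
Tangency: set MRS = p_r/p_q = 1/1 = 1.
So (q − 4)/(r − 5) = 1, i.e. (q − 4) = (r − 5).
Rewrite the budget in excess-of-subsistence terms: 1·(r − 5) + 1·(q − 4) = 21 − 1·5 − 1·4 = 12.
Substituting, 2·(r − 5) = 12, so r − 5 = 6 and r* = 11.
Then q − 4 = 6, so q* = 10.

r* = 11, q* = 10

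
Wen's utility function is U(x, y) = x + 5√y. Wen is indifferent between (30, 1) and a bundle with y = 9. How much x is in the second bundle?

U(30, 1) = 35.
Set U(x, 9) = 35 and solve.
With y = 9: √9 = 3, so x = 35 − 5·3 = 20.
Check: U(20, 9) = 35.

x = 20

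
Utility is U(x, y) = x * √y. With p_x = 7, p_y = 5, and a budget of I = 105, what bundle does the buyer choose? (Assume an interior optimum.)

MU_x = √y and MU_y = 0.5·x·y^(-0.5).
MRS = MU_x/MU_y = (2)·y/x.
Tangency: set MRS = p_x/p_y = 7/5 = 1.4.
So (2)·y/x = 1.4, i.e. y = 0.7·x.
Substitute into the budget 7·x + 5·y = 105: 10.5·x = 105, so x* = 10.
Then y* = 0.7·10 = 7.

x* = 10, y* = 7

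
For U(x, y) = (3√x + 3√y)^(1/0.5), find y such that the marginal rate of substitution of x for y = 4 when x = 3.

For CES with ρ = 0.5, MRS = √(y/x).
Setting √(y/3) = 4 gives y/3 = 16 and y = 48.

y = 48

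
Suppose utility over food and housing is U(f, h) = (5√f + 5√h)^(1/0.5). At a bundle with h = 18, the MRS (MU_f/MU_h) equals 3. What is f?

f = 2

For CES with ρ = 0.5, MRS = √(h/f).
Setting √(18/f) = 3 gives 18/f = 9 and f = 2.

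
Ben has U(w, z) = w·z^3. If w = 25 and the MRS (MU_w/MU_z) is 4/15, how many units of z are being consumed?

z = 20

MU_w = z^3 and MU_z = 3·w·z^2.
MRS = MU_w/MU_z = (1/3)·z/w.
Substitute w = 25: MRS = z/75. Setting z/75 = 4/15 gives z = (4/15)·75 = 20.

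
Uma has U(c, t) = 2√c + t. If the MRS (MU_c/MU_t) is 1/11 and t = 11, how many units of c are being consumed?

c = 121

MU_c = 2/(2√c), MU_t = 1.
MRS = 2/(2√c) ÷ 1.
MRS depends only on c: 1/√c = 1/11 ⇒ √c = 1/(1/11) = 11 ⇒ c = 121.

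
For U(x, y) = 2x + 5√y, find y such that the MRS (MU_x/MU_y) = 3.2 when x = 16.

y = 16

MU_x = 2, MU_y = 5/(2√y).
MRS = 2 ÷ (5/(2√y)).
MRS depends only on y: 0.8·√y = 3.2 ⇒ √y = 3.2/0.8 = 4 ⇒ y = 16.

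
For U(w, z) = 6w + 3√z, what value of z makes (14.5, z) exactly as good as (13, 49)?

U(13, 49) = 99.
Set U(14.5, z) = 99 and solve.
With w = 14.5: 3√z = 99 − 6·14.5 = 12, so √z = 4 and z = 16.
Check: U(14.5, 16) = 99.

z = 16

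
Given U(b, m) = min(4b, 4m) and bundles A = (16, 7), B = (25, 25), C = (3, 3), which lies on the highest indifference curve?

Bundle B

Evaluate utility at each bundle:
U(A) = 28.
U(B) = 100.
U(C) = 12.
Highest utility is B, so B ≻ A ≻ C.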